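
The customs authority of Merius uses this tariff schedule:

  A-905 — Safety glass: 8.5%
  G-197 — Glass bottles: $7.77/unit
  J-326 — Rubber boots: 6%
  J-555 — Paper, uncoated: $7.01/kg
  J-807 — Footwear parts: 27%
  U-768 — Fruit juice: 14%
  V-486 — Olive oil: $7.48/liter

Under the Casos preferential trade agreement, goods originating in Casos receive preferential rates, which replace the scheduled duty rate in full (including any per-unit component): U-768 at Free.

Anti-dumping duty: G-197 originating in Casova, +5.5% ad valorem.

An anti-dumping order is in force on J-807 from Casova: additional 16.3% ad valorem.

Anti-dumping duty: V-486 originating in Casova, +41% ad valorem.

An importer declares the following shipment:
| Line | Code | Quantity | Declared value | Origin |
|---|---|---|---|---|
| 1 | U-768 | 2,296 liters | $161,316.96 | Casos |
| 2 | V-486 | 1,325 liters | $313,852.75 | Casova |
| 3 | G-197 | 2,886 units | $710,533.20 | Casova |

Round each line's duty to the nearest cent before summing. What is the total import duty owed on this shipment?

$200,094.18

Line 1 (U-768, Casos, 2,296 liters, $161,316.96):
Base rate for U-768 is 14%.
Origin Casos qualifies under the Merius–Casos agreement and U-768 is covered: preferential rate Free applies instead.
Duty = $161,316.96 × 0% = $0.00.
Line 2 (V-486, Casova, 1,325 liters, $313,852.75):
Base rate for V-486 is $7.48/liter.
Additional duty on V-486 from Casova: +41% ad valorem. Applied ad valorem rate = 41%.
Duty = $313,852.75 × 41% + 1,325 × $7.48 = $138,590.63.
Line 3 (G-197, Casova, 2,886 units, $710,533.20):
Base rate for G-197 is $7.77/unit.
Additional duty on G-197 from Casova: +5.5% ad valorem. Applied ad valorem rate = 5.5%.
Duty = $710,533.20 × 5.5% + 2,886 × $7.77 = $61,503.55.
Total = $0.00 + $138,590.63 + $61,503.55 = $200,094.18.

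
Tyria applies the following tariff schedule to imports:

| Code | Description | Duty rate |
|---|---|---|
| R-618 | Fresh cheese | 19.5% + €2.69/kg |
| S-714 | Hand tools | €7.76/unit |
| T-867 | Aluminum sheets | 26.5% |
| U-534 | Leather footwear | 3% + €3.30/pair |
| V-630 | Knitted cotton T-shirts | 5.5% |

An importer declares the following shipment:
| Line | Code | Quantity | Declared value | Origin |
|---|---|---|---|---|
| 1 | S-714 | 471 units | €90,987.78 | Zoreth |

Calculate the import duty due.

€3,654.96

Line 1 (S-714, Zoreth, 471 units, €90,987.78):
Base rate for S-714 is €7.76/unit.
Duty = 471 × €7.76 = €3,654.96.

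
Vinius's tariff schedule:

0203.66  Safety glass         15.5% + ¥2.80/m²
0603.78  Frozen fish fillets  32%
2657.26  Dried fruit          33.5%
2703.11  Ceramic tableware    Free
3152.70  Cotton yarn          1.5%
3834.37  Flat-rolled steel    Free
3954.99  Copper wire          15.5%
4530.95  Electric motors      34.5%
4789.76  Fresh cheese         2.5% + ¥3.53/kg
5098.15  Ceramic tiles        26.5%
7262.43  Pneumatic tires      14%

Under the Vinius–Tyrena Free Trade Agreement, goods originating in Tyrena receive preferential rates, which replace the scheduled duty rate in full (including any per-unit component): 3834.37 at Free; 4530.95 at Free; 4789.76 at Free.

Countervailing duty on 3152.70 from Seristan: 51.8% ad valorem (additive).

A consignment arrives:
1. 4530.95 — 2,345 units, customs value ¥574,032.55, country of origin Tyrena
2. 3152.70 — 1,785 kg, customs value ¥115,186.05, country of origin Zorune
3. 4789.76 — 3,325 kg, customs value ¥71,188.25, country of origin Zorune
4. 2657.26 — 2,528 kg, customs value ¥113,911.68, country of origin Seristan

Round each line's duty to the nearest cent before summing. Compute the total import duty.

Line 1 (4530.95, Tyrena, 2,345 units, ¥574,032.55):
Base rate for 4530.95 is 34.5%.
Origin Tyrena qualifies under the Vinius–Tyrena agreement and 4530.95 is covered: preferential rate Free applies instead.
Duty = ¥574,032.55 × 0% = ¥0.00.
Line 2 (3152.70, Zorune, 1,785 kg, ¥115,186.05):
Base rate for 3152.70 is 1.5%.
The additional-duty order on 3152.70 targets Seristan, not Zorune; it does not apply.
Duty = ¥115,186.05 × 1.5% = ¥1,727.79.
Line 3 (4789.76, Zorune, 3,325 kg, ¥71,188.25):
Base rate for 4789.76 is 2.5% + ¥3.53/kg.
4789.76 has an FTA preferential rate, but origin Zorune is not Tyrena; base rate stands.
Duty = ¥71,188.25 × 2.5% + 3,325 × ¥3.53 = ¥13,516.96.
Line 4 (2657.26, Seristan, 2,528 kg, ¥113,911.68):
Base rate for 2657.26 is 33.5%.
Duty = ¥113,911.68 × 33.5% = ¥38,160.41.
Total = ¥0.00 + ¥1,727.79 + ¥13,516.96 + ¥38,160.41 = ¥53,405.16.

¥53,405.16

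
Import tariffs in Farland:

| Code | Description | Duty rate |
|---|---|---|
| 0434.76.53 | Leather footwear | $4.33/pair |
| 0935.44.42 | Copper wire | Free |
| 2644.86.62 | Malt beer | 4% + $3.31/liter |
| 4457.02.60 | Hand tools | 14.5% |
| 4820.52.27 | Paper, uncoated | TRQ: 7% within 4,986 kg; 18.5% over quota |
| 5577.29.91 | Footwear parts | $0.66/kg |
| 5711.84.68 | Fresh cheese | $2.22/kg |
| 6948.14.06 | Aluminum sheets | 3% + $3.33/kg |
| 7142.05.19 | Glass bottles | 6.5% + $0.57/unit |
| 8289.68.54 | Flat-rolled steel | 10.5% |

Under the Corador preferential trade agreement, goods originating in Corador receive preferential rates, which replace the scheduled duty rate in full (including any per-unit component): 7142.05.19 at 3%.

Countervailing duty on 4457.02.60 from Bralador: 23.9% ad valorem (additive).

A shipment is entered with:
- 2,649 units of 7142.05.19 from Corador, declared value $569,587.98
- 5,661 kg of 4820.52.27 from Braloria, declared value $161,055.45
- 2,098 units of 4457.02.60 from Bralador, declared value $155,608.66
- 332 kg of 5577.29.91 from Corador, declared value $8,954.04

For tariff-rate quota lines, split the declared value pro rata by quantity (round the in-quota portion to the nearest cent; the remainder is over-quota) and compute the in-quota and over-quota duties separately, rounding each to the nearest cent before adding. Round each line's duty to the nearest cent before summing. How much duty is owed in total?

Line 1 (7142.05.19, Corador, 2,649 units, $569,587.98):
Base rate for 7142.05.19 is 6.5% + $0.57/unit.
Origin Corador qualifies under the Farland–Corador agreement and 7142.05.19 is covered: preferential rate 3% applies instead.
Duty = $569,587.98 × 3% = $17,087.64.
Line 2 (4820.52.27, Braloria, 5,661 kg, $161,055.45):
Code 4820.52.27 is under a tariff-rate quota (threshold 4,986 kg). In-quota: 4,986 kg at 7%; over-quota: 675 kg at 18.5%.
Pro-rata value split: in-quota = $161,055.45 × 4,986/5,661 = $141,851.70; over-quota = $161,055.45 − $141,851.70 = $19,203.75.
In-quota duty = $141,851.70 × 7% = $9,929.62. Over-quota duty = $19,203.75 × 18.5% = $3,552.69.
Line duty = $9,929.62 + $3,552.69 = $13,482.31.
Line 3 (4457.02.60, Bralador, 2,098 units, $155,608.66):
Base rate for 4457.02.60 is 14.5%.
Additional duty on 4457.02.60 from Bralador: +23.9%. Applied ad valorem rate: 14.5% + 23.9% = 38.4%.
Duty = $155,608.66 × 38.4% = $59,753.73.
Line 4 (5577.29.91, Corador, 332 kg, $8,954.04):
Base rate for 5577.29.91 is $0.66/kg.
Origin Corador is the FTA partner but 5577.29.91 is not on the preference list; base rate stands.
Duty = 332 × $0.66 = $219.12.
Total = $17,087.64 + $13,482.31 + $59,753.73 + $219.12 = $90,542.80.

$90,542.80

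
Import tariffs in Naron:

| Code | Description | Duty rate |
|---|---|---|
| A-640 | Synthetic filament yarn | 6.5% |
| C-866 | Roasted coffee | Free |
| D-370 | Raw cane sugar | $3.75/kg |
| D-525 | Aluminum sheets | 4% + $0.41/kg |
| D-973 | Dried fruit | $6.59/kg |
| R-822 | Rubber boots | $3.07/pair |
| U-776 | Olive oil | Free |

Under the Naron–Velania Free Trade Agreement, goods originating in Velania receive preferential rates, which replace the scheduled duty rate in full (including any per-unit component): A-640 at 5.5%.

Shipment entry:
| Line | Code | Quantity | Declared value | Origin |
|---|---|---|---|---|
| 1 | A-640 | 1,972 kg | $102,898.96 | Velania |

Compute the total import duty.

Line 1 (A-640, Velania, 1,972 kg, $102,898.96):
Base rate for A-640 is 6.5%.
Origin Velania qualifies under the Naron–Velania agreement and A-640 is covered: preferential rate 5.5% applies instead.
Duty = $102,898.96 × 5.5% = $5,659.44.

$5,659.44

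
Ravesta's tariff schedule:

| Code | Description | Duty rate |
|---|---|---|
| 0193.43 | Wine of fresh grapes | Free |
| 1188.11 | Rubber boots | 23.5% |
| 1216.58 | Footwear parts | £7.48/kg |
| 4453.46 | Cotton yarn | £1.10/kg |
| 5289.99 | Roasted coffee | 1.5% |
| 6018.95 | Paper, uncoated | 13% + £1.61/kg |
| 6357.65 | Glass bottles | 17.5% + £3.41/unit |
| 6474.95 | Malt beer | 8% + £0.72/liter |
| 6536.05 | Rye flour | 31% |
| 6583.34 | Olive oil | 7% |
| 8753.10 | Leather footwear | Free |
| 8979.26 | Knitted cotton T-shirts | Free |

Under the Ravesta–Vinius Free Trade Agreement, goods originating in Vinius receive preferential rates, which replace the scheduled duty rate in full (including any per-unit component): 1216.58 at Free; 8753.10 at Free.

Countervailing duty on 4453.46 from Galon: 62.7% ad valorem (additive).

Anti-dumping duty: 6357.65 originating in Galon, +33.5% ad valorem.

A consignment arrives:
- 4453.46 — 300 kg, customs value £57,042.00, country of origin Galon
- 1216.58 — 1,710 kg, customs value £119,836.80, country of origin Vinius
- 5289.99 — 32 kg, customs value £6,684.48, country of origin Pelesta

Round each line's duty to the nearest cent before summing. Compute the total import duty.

£36,195.60

Line 1 (4453.46, Galon, 300 kg, £57,042.00):
Base rate for 4453.46 is £1.10/kg.
Additional duty on 4453.46 from Galon: +62.7% ad valorem. Applied ad valorem rate = 62.7%.
Duty = £57,042.00 × 62.7% + 300 × £1.10 = £36,095.33.
Line 2 (1216.58, Vinius, 1,710 kg, £119,836.80):
Base rate for 1216.58 is £7.48/kg.
Origin Vinius qualifies under the Ravesta–Vinius agreement and 1216.58 is covered: preferential rate Free applies instead.
Duty = £119,836.80 × 0% = £0.00.
Line 3 (5289.99, Pelesta, 32 kg, £6,684.48):
Base rate for 5289.99 is 1.5%.
Duty = £6,684.48 × 1.5% = £100.27.
Total = £36,095.33 + £0.00 + £100.27 = £36,195.60.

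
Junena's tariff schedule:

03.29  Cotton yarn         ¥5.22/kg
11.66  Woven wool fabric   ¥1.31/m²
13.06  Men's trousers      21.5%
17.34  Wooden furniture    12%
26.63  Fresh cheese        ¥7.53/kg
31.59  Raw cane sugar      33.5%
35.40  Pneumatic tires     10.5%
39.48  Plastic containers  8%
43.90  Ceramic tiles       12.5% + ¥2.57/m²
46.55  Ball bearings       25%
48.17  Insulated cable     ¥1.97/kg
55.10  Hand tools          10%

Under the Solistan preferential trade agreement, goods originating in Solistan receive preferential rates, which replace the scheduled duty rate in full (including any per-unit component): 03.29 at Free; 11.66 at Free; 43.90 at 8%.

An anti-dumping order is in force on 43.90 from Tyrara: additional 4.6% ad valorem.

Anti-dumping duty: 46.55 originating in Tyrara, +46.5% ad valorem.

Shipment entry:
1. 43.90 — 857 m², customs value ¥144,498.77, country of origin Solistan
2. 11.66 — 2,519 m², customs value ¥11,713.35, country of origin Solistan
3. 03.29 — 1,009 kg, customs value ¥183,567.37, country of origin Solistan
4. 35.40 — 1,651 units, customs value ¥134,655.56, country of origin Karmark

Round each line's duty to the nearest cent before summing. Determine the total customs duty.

¥25,698.73

Line 1 (43.90, Solistan, 857 m², ¥144,498.77):
Base rate for 43.90 is 12.5% + ¥2.57/m².
Origin Solistan qualifies under the Junena–Solistan agreement and 43.90 is covered: preferential rate 8% applies instead.
The additional-duty order on 43.90 targets Tyrara, not Solistan; it does not apply.
Duty = ¥144,498.77 × 8% = ¥11,559.90.
Line 2 (11.66, Solistan, 2,519 m², ¥11,713.35):
Base rate for 11.66 is ¥1.31/m².
Origin Solistan qualifies under the Junena–Solistan agreement and 11.66 is covered: preferential rate Free applies instead.
Duty = ¥11,713.35 × 0% = ¥0.00.
Line 3 (03.29, Solistan, 1,009 kg, ¥183,567.37):
Base rate for 03.29 is ¥5.22/kg.
Origin Solistan qualifies under the Junena–Solistan agreement and 03.29 is covered: preferential rate Free applies instead.
Duty = ¥183,567.37 × 0% = ¥0.00.
Line 4 (35.40, Karmark, 1,651 units, ¥134,655.56):
Base rate for 35.40 is 10.5%.
Duty = ¥134,655.56 × 10.5% = ¥14,138.83.
Total = ¥11,559.90 + ¥0.00 + ¥0.00 + ¥14,138.83 = ¥25,698.73.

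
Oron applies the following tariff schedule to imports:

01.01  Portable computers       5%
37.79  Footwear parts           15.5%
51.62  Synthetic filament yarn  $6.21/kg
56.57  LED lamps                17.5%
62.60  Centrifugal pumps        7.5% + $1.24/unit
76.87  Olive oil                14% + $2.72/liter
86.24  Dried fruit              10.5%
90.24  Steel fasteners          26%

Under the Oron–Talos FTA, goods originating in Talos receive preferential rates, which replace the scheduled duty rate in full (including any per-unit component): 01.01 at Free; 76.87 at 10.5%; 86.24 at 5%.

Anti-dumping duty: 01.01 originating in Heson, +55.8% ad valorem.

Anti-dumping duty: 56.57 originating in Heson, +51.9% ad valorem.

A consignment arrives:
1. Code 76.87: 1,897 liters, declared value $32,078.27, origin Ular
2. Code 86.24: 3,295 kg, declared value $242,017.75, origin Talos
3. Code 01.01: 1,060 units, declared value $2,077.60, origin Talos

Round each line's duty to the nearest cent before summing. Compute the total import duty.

$21,751.69

Line 1 (76.87, Ular, 1,897 liters, $32,078.27):
Base rate for 76.87 is 14% + $2.72/liter.
76.87 has an FTA preferential rate, but origin Ular is not Talos; base rate stands.
Duty = $32,078.27 × 14% + 1,897 × $2.72 = $9,650.80.
Line 2 (86.24, Talos, 3,295 kg, $242,017.75):
Base rate for 86.24 is 10.5%.
Origin Talos qualifies under the Oron–Talos agreement and 86.24 is covered: preferential rate 5% applies instead.
Duty = $242,017.75 × 5% = $12,100.89.
Line 3 (01.01, Talos, 1,060 units, $2,077.60):
Base rate for 01.01 is 5%.
Origin Talos qualifies under the Oron–Talos agreement and 01.01 is covered: preferential rate Free applies instead.
The additional-duty order on 01.01 targets Heson, not Talos; it does not apply.
Duty = $2,077.60 × 0% = $0.00.
Total = $9,650.80 + $12,100.89 + $0.00 = $21,751.69.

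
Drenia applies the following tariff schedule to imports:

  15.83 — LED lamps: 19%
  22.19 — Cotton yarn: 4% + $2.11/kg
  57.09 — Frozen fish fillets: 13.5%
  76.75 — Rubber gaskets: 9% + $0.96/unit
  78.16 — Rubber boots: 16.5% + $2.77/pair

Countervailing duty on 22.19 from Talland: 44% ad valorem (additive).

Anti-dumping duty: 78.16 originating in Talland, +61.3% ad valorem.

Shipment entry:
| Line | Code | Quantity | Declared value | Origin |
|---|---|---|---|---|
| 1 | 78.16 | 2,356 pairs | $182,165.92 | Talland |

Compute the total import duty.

Line 1 (78.16, Talland, 2,356 pairs, $182,165.92):
Base rate for 78.16 is 16.5% + $2.77/pair.
Additional duty on 78.16 from Talland: +61.3%. Applied ad valorem rate: 16.5% + 61.3% = 77.8%.
Duty = $182,165.92 × 77.8% + 2,356 × $2.77 = $148,251.21.

$148,251.21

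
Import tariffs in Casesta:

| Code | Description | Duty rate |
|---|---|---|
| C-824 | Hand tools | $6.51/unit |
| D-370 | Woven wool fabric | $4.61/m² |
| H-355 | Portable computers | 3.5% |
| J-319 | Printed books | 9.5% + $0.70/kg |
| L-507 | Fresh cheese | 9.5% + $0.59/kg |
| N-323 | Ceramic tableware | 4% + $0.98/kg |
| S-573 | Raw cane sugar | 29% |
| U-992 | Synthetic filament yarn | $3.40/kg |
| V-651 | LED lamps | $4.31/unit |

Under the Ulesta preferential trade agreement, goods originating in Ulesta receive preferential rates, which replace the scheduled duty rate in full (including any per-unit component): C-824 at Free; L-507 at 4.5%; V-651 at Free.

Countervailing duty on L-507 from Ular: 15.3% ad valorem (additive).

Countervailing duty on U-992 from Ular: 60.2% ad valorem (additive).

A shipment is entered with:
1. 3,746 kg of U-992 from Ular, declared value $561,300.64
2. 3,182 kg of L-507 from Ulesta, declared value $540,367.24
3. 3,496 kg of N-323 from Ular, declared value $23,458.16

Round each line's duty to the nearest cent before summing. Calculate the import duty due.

$379,320.33

Line 1 (U-992, Ular, 3,746 kg, $561,300.64):
Base rate for U-992 is $3.40/kg.
Additional duty on U-992 from Ular: +60.2% ad valorem. Applied ad valorem rate = 60.2%.
Duty = $561,300.64 × 60.2% + 3,746 × $3.40 = $350,639.39.
Line 2 (L-507, Ulesta, 3,182 kg, $540,367.24):
Base rate for L-507 is 9.5% + $0.59/kg.
Origin Ulesta qualifies under the Casesta–Ulesta agreement and L-507 is covered: preferential rate 4.5% applies instead.
The additional-duty order on L-507 targets Ular, not Ulesta; it does not apply.
Duty = $540,367.24 × 4.5% = $24,316.53.
Line 3 (N-323, Ular, 3,496 kg, $23,458.16):
Base rate for N-323 is 4% + $0.98/kg.
Duty = $23,458.16 × 4% + 3,496 × $0.98 = $4,364.41.
Total = $350,639.39 + $24,316.53 + $4,364.41 = $379,320.33.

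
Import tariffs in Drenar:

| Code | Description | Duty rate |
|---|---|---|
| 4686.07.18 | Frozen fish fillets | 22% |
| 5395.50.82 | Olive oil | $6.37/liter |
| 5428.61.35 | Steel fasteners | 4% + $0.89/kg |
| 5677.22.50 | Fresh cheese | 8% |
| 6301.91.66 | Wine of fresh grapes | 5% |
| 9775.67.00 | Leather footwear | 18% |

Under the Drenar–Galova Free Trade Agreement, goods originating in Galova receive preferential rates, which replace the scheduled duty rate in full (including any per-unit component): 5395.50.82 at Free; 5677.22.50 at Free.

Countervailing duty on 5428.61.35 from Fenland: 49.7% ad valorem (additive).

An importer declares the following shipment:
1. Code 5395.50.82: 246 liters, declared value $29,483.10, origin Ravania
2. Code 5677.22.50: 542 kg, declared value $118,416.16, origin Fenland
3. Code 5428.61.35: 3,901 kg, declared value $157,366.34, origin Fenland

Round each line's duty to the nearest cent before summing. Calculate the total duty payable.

$99,017.92

Line 1 (5395.50.82, Ravania, 246 liters, $29,483.10):
Base rate for 5395.50.82 is $6.37/liter.
5395.50.82 has an FTA preferential rate, but origin Ravania is not Galova; base rate stands.
Duty = 246 × $6.37 = $1,567.02.
Line 2 (5677.22.50, Fenland, 542 kg, $118,416.16):
Base rate for 5677.22.50 is 8%.
5677.22.50 has an FTA preferential rate, but origin Fenland is not Galova; base rate stands.
Duty = $118,416.16 × 8% = $9,473.29.
Line 3 (5428.61.35, Fenland, 3,901 kg, $157,366.34):
Base rate for 5428.61.35 is 4% + $0.89/kg.
Additional duty on 5428.61.35 from Fenland: +49.7%. Applied ad valorem rate: 4% + 49.7% = 53.7%.
Duty = $157,366.34 × 53.7% + 3,901 × $0.89 = $87,977.61.
Total = $1,567.02 + $9,473.29 + $87,977.61 = $99,017.92.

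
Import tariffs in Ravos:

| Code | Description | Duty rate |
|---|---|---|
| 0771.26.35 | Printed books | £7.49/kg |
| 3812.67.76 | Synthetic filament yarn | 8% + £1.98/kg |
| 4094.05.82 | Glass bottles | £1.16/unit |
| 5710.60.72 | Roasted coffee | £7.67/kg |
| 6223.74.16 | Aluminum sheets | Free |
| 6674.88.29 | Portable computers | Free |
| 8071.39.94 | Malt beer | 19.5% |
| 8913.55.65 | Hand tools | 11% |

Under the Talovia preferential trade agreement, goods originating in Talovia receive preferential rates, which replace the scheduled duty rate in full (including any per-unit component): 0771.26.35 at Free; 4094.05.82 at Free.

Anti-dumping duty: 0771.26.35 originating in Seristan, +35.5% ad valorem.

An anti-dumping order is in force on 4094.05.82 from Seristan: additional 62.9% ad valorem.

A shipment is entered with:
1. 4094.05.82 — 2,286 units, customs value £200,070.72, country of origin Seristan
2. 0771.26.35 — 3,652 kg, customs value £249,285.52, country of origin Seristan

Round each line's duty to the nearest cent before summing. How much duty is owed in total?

Line 1 (4094.05.82, Seristan, 2,286 units, £200,070.72):
Base rate for 4094.05.82 is £1.16/unit.
4094.05.82 has an FTA preferential rate, but origin Seristan is not Talovia; base rate stands.
Additional duty on 4094.05.82 from Seristan: +62.9% ad valorem. Applied ad valorem rate = 62.9%.
Duty = £200,070.72 × 62.9% + 2,286 × £1.16 = £128,496.24.
Line 2 (0771.26.35, Seristan, 3,652 kg, £249,285.52):
Base rate for 0771.26.35 is £7.49/kg.
0771.26.35 has an FTA preferential rate, but origin Seristan is not Talovia; base rate stands.
Additional duty on 0771.26.35 from Seristan: +35.5% ad valorem. Applied ad valorem rate = 35.5%.
Duty = £249,285.52 × 35.5% + 3,652 × £7.49 = £115,849.84.
Total = £128,496.24 + £115,849.84 = £244,346.08.

£244,346.08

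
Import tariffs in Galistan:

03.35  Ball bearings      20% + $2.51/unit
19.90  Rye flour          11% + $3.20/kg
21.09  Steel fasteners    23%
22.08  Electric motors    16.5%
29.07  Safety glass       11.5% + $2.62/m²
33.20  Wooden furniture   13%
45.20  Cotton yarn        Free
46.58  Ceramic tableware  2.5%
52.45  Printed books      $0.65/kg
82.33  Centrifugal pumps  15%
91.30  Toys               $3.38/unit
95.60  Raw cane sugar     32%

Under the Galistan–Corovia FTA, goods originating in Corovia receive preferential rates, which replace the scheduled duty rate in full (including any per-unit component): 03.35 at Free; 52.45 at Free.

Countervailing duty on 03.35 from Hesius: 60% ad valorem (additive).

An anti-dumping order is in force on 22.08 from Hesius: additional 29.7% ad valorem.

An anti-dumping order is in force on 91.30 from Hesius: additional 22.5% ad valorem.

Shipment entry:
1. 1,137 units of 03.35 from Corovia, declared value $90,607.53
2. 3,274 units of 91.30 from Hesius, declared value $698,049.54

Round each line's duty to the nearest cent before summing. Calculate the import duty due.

$168,127.27

Line 1 (03.35, Corovia, 1,137 units, $90,607.53):
Base rate for 03.35 is 20% + $2.51/unit.
Origin Corovia qualifies under the Galistan–Corovia agreement and 03.35 is covered: preferential rate Free applies instead.
The additional-duty order on 03.35 targets Hesius, not Corovia; it does not apply.
Duty = $90,607.53 × 0% = $0.00.
Line 2 (91.30, Hesius, 3,274 units, $698,049.54):
Base rate for 91.30 is $3.38/unit.
Additional duty on 91.30 from Hesius: +22.5% ad valorem. Applied ad valorem rate = 22.5%.
Duty = $698,049.54 × 22.5% + 3,274 × $3.38 = $168,127.27.
Total = $0.00 + $168,127.27 = $168,127.27.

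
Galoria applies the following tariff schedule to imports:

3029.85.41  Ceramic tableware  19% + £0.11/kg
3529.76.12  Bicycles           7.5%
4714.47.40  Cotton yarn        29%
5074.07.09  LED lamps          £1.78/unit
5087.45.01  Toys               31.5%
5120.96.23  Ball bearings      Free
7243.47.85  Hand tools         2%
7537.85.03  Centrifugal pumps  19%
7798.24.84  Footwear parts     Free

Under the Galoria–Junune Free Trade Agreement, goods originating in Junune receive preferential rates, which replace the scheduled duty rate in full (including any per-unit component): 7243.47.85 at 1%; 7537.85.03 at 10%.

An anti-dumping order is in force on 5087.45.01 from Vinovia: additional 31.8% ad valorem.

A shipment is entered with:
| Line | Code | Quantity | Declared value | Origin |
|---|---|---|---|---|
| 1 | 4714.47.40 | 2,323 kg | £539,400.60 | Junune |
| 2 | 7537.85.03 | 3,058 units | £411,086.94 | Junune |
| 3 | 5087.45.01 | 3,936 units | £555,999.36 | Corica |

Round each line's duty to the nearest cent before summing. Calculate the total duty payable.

Line 1 (4714.47.40, Junune, 2,323 kg, £539,400.60):
Base rate for 4714.47.40 is 29%.
Origin Junune is the FTA partner but 4714.47.40 is not on the preference list; base rate stands.
Duty = £539,400.60 × 29% = £156,426.17.
Line 2 (7537.85.03, Junune, 3,058 units, £411,086.94):
Base rate for 7537.85.03 is 19%.
Origin Junune qualifies under the Galoria–Junune agreement and 7537.85.03 is covered: preferential rate 10% applies instead.
Duty = £411,086.94 × 10% = £41,108.69.
Line 3 (5087.45.01, Corica, 3,936 units, £555,999.36):
Base rate for 5087.45.01 is 31.5%.
The additional-duty order on 5087.45.01 targets Vinovia, not Corica; it does not apply.
Duty = £555,999.36 × 31.5% = £175,139.80.
Total = £156,426.17 + £41,108.69 + £175,139.80 = £372,674.66.

£372,674.66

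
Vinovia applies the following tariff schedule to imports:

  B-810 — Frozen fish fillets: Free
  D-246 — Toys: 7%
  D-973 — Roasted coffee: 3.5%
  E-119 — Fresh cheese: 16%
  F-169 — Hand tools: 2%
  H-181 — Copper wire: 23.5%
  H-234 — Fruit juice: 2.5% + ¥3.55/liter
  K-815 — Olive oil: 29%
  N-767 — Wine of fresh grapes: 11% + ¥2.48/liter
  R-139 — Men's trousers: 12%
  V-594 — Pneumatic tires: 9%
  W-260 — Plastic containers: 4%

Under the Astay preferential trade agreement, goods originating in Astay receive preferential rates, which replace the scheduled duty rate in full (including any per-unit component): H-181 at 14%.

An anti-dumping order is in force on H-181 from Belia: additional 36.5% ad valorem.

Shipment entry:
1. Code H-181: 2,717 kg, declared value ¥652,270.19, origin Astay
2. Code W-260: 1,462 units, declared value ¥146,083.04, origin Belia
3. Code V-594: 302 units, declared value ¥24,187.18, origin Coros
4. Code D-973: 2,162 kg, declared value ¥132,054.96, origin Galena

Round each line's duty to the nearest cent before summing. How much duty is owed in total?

¥103,959.92

Line 1 (H-181, Astay, 2,717 kg, ¥652,270.19):
Base rate for H-181 is 23.5%.
Origin Astay qualifies under the Vinovia–Astay agreement and H-181 is covered: preferential rate 14% applies instead.
The additional-duty order on H-181 targets Belia, not Astay; it does not apply.
Duty = ¥652,270.19 × 14% = ¥91,317.83.
Line 2 (W-260, Belia, 1,462 units, ¥146,083.04):
Base rate for W-260 is 4%.
Duty = ¥146,083.04 × 4% = ¥5,843.32.
Line 3 (V-594, Coros, 302 units, ¥24,187.18):
Base rate for V-594 is 9%.
Duty = ¥24,187.18 × 9% = ¥2,176.85.
Line 4 (D-973, Galena, 2,162 kg, ¥132,054.96):
Base rate for D-973 is 3.5%.
Duty = ¥132,054.96 × 3.5% = ¥4,621.92.
Total = ¥91,317.83 + ¥5,843.32 + ¥2,176.85 + ¥4,621.92 = ¥103,959.92.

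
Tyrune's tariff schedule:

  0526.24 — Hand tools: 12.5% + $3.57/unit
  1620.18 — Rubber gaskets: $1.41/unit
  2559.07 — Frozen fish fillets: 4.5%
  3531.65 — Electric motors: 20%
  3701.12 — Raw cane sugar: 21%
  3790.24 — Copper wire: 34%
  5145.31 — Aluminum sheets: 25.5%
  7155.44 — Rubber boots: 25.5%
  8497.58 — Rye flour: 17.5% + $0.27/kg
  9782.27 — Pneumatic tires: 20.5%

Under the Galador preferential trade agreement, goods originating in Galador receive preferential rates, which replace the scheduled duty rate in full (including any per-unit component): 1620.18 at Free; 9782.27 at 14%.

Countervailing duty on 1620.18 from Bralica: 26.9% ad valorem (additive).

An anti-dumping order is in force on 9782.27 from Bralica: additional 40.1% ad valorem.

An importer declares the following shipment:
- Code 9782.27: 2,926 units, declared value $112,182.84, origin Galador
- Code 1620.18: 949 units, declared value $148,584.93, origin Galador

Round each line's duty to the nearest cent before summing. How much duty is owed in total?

Line 1 (9782.27, Galador, 2,926 units, $112,182.84):
Base rate for 9782.27 is 20.5%.
Origin Galador qualifies under the Tyrune–Galador agreement and 9782.27 is covered: preferential rate 14% applies instead.
The additional-duty order on 9782.27 targets Bralica, not Galador; it does not apply.
Duty = $112,182.84 × 14% = $15,705.60.
Line 2 (1620.18, Galador, 949 units, $148,584.93):
Base rate for 1620.18 is $1.41/unit.
Origin Galador qualifies under the Tyrune–Galador agreement and 1620.18 is covered: preferential rate Free applies instead.
The additional-duty order on 1620.18 targets Bralica, not Galador; it does not apply.
Duty = $148,584.93 × 0% = $0.00.
Total = $15,705.60 + $0.00 = $15,705.60.

$15,705.60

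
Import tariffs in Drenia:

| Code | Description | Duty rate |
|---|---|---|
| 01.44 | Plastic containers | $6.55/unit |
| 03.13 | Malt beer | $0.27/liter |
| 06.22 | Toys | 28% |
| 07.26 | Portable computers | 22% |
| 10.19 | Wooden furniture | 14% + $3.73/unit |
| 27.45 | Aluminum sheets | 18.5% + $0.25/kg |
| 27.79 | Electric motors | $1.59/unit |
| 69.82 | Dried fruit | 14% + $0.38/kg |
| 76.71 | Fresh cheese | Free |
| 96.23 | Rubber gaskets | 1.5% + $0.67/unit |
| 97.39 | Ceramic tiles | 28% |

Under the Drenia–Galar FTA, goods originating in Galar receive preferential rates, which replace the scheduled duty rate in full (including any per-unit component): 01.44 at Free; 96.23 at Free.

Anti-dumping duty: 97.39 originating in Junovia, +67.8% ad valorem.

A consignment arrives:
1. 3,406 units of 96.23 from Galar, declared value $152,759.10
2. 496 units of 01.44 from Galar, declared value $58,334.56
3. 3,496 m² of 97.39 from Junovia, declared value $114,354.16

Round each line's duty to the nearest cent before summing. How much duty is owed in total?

Line 1 (96.23, Galar, 3,406 units, $152,759.10):
Base rate for 96.23 is 1.5% + $0.67/unit.
Origin Galar qualifies under the Drenia–Galar agreement and 96.23 is covered: preferential rate Free applies instead.
Duty = $152,759.10 × 0% = $0.00.
Line 2 (01.44, Galar, 496 units, $58,334.56):
Base rate for 01.44 is $6.55/unit.
Origin Galar qualifies under the Drenia–Galar agreement and 01.44 is covered: preferential rate Free applies instead.
Duty = $58,334.56 × 0% = $0.00.
Line 3 (97.39, Junovia, 3,496 m², $114,354.16):
Base rate for 97.39 is 28%.
Additional duty on 97.39 from Junovia: +67.8%. Applied ad valorem rate: 28% + 67.8% = 95.8%.
Duty = $114,354.16 × 95.8% = $109,551.29.
Total = $0.00 + $0.00 + $109,551.29 = $109,551.29.

$109,551.29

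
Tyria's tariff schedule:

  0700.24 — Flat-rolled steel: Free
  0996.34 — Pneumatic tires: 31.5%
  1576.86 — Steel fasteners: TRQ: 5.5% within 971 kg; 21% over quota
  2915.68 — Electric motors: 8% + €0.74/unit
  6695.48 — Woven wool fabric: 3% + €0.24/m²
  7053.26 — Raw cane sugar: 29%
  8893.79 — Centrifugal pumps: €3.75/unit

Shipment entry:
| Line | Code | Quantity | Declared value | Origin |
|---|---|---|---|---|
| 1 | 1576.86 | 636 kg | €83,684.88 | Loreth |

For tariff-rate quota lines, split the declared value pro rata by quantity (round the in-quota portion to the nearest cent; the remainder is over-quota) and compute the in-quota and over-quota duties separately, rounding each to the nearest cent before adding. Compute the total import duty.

Line 1 (1576.86, Loreth, 636 kg, €83,684.88):
Code 1576.86 is under a tariff-rate quota (threshold 971 kg). Quantity 636 kg is within the quota, so the in-quota rate 5.5% applies to the full value.
Duty = €83,684.88 × 5.5% = €4,602.67.

€4,602.67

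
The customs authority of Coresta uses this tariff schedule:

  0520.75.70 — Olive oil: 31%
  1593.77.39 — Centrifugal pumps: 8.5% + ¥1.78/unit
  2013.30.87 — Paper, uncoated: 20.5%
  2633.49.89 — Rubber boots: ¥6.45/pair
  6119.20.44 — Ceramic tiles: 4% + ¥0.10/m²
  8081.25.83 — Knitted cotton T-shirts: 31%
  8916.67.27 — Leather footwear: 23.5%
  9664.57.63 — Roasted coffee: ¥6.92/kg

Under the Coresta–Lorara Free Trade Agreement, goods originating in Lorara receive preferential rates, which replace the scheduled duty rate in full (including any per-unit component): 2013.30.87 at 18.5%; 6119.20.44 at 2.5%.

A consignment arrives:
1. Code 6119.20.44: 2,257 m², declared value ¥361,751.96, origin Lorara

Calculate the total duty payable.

Line 1 (6119.20.44, Lorara, 2,257 m², ¥361,751.96):
Base rate for 6119.20.44 is 4% + ¥0.10/m².
Origin Lorara qualifies under the Coresta–Lorara agreement and 6119.20.44 is covered: preferential rate 2.5% applies instead.
Duty = ¥361,751.96 × 2.5% = ¥9,043.80.

¥9,043.80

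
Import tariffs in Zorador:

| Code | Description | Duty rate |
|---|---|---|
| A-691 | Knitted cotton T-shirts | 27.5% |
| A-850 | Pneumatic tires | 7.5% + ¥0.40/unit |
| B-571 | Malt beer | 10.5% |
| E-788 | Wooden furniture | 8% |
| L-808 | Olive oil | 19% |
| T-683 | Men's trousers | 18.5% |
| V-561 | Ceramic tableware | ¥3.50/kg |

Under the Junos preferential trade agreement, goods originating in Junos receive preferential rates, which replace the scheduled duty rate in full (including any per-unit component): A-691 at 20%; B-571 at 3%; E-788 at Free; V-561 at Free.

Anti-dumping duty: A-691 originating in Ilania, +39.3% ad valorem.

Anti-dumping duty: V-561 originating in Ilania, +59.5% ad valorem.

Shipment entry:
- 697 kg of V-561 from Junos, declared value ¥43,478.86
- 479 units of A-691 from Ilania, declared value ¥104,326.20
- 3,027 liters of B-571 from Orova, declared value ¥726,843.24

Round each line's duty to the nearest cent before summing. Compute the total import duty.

¥146,008.44

Line 1 (V-561, Junos, 697 kg, ¥43,478.86):
Base rate for V-561 is ¥3.50/kg.
Origin Junos qualifies under the Zorador–Junos agreement and V-561 is covered: preferential rate Free applies instead.
The additional-duty order on V-561 targets Ilania, not Junos; it does not apply.
Duty = ¥43,478.86 × 0% = ¥0.00.
Line 2 (A-691, Ilania, 479 units, ¥104,326.20):
Base rate for A-691 is 27.5%.
A-691 has an FTA preferential rate, but origin Ilania is not Junos; base rate stands.
Additional duty on A-691 from Ilania: +39.3%. Applied ad valorem rate: 27.5% + 39.3% = 66.8%.
Duty = ¥104,326.20 × 66.8% = ¥69,689.90.
Line 3 (B-571, Orova, 3,027 liters, ¥726,843.24):
Base rate for B-571 is 10.5%.
B-571 has an FTA preferential rate, but origin Orova is not Junos; base rate stands.
Duty = ¥726,843.24 × 10.5% = ¥76,318.54.
Total = ¥0.00 + ¥69,689.90 + ¥76,318.54 = ¥146,008.44.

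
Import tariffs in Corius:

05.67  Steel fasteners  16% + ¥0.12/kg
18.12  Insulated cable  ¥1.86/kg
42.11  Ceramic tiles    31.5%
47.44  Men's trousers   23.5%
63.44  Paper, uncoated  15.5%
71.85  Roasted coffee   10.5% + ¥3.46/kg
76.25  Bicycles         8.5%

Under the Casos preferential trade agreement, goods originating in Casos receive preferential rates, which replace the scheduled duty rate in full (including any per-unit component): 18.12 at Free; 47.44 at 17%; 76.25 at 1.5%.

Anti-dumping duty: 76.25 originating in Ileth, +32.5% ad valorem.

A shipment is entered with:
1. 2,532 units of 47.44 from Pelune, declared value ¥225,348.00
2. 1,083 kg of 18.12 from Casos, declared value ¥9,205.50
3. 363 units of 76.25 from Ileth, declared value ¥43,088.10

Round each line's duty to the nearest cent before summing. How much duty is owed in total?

Line 1 (47.44, Pelune, 2,532 units, ¥225,348.00):
Base rate for 47.44 is 23.5%.
47.44 has an FTA preferential rate, but origin Pelune is not Casos; base rate stands.
Duty = ¥225,348.00 × 23.5% = ¥52,956.78.
Line 2 (18.12, Casos, 1,083 kg, ¥9,205.50):
Base rate for 18.12 is ¥1.86/kg.
Origin Casos qualifies under the Corius–Casos agreement and 18.12 is covered: preferential rate Free applies instead.
Duty = ¥9,205.50 × 0% = ¥0.00.
Line 3 (76.25, Ileth, 363 units, ¥43,088.10):
Base rate for 76.25 is 8.5%.
76.25 has an FTA preferential rate, but origin Ileth is not Casos; base rate stands.
Additional duty on 76.25 from Ileth: +32.5%. Applied ad valorem rate: 8.5% + 32.5% = 41%.
Duty = ¥43,088.10 × 41% = ¥17,666.12.
Total = ¥52,956.78 + ¥0.00 + ¥17,666.12 = ¥70,622.90.

¥70,622.90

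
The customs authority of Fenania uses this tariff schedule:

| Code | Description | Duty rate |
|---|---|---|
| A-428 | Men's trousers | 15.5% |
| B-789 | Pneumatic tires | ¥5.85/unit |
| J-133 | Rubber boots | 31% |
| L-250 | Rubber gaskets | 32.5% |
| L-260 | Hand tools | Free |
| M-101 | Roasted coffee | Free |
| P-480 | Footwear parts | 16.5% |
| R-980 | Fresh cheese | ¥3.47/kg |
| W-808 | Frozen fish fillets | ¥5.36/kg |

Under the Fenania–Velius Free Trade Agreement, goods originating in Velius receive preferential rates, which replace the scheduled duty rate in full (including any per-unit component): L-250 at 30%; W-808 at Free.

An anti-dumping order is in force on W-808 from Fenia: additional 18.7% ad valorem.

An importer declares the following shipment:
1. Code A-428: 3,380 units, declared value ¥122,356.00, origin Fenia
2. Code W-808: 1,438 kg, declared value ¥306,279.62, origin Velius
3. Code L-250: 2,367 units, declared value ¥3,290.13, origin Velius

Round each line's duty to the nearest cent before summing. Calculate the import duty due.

Line 1 (A-428, Fenia, 3,380 units, ¥122,356.00):
Base rate for A-428 is 15.5%.
Duty = ¥122,356.00 × 15.5% = ¥18,965.18.
Line 2 (W-808, Velius, 1,438 kg, ¥306,279.62):
Base rate for W-808 is ¥5.36/kg.
Origin Velius qualifies under the Fenania–Velius agreement and W-808 is covered: preferential rate Free applies instead.
The additional-duty order on W-808 targets Fenia, not Velius; it does not apply.
Duty = ¥306,279.62 × 0% = ¥0.00.
Line 3 (L-250, Velius, 2,367 units, ¥3,290.13):
Base rate for L-250 is 32.5%.
Origin Velius qualifies under the Fenania–Velius agreement and L-250 is covered: preferential rate 30% applies instead.
Duty = ¥3,290.13 × 30% = ¥987.04.
Total = ¥18,965.18 + ¥0.00 + ¥987.04 = ¥19,952.22.

¥19,952.22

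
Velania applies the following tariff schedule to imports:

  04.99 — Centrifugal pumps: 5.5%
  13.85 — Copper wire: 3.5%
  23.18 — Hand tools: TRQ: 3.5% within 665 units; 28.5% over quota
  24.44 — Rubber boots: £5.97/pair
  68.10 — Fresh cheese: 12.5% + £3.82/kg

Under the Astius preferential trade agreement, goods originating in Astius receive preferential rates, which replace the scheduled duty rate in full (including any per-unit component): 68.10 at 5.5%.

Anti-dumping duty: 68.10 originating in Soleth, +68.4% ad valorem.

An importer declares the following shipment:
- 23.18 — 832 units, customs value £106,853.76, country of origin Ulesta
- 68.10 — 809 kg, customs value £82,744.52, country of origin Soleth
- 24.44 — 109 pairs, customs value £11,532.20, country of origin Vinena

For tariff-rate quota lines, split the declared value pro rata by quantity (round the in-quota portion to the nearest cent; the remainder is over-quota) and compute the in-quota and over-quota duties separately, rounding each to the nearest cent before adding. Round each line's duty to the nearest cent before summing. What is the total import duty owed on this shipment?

£79,783.27

Line 1 (23.18, Ulesta, 832 units, £106,853.76):
Code 23.18 is under a tariff-rate quota (threshold 665 units). In-quota: 665 units at 3.5%; over-quota: 167 units at 28.5%.
Pro-rata value split: in-quota = £106,853.76 × 665/832 = £85,405.95; over-quota = £106,853.76 − £85,405.95 = £21,447.81.
In-quota duty = £85,405.95 × 3.5% = £2,989.21. Over-quota duty = £21,447.81 × 28.5% = £6,112.63.
Line duty = £2,989.21 + £6,112.63 = £9,101.84.
Line 2 (68.10, Soleth, 809 kg, £82,744.52):
Base rate for 68.10 is 12.5% + £3.82/kg.
68.10 has an FTA preferential rate, but origin Soleth is not Astius; base rate stands.
Additional duty on 68.10 from Soleth: +68.4%. Applied ad valorem rate: 12.5% + 68.4% = 80.9%.
Duty = £82,744.52 × 80.9% + 809 × £3.82 = £70,030.70.
Line 3 (24.44, Vinena, 109 pairs, £11,532.20):
Base rate for 24.44 is £5.97/pair.
Duty = 109 × £5.97 = £650.73.
Total = £9,101.84 + £70,030.70 + £650.73 = £79,783.27.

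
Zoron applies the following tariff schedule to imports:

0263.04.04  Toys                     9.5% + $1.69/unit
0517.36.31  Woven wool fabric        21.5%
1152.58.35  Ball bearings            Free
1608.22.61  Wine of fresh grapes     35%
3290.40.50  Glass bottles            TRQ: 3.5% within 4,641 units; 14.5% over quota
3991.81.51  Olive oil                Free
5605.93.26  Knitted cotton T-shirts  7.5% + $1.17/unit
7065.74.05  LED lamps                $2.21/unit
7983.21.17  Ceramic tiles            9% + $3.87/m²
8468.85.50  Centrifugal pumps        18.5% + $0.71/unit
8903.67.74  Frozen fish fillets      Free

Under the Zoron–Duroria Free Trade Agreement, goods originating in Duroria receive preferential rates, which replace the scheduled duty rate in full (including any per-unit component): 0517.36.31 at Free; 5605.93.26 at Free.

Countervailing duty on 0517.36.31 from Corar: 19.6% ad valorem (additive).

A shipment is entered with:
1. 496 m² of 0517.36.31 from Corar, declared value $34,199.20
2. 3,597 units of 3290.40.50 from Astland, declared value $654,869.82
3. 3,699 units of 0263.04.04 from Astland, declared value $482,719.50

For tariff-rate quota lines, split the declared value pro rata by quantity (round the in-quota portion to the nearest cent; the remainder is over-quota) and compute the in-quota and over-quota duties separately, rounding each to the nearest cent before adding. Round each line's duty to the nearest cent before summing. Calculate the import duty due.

Line 1 (0517.36.31, Corar, 496 m², $34,199.20):
Base rate for 0517.36.31 is 21.5%.
0517.36.31 has an FTA preferential rate, but origin Corar is not Duroria; base rate stands.
Additional duty on 0517.36.31 from Corar: +19.6%. Applied ad valorem rate: 21.5% + 19.6% = 41.1%.
Duty = $34,199.20 × 41.1% = $14,055.87.
Line 2 (3290.40.50, Astland, 3,597 units, $654,869.82):
Code 3290.40.50 is under a tariff-rate quota (threshold 4,641 units). Quantity 3,597 units is within the quota, so the in-quota rate 3.5% applies to the full value.
Duty = $654,869.82 × 3.5% = $22,920.44.
Line 3 (0263.04.04, Astland, 3,699 units, $482,719.50):
Base rate for 0263.04.04 is 9.5% + $1.69/unit.
Duty = $482,719.50 × 9.5% + 3,699 × $1.69 = $52,109.66.
Total = $14,055.87 + $22,920.44 + $52,109.66 = $89,085.97.

$89,085.97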